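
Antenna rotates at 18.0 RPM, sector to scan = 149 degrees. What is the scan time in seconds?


t = 149 / (18.0 * 360) * 60 = 1.38 s

1.38 s


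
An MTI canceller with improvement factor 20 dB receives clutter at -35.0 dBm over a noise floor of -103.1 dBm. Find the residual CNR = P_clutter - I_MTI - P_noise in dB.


CNR = -35.0 - 20 - (-103.1) = 48.1 dB

48.1 dB


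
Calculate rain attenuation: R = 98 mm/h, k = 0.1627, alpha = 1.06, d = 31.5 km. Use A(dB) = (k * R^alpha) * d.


gamma = 0.1627 * 98^1.06 = 20.993613 dB/km
A = 20.993613 * 31.5 = 661.3 dB

661.3 dB


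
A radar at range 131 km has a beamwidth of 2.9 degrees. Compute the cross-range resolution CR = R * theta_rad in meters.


BW_rad = 0.050614548
CR = 131000 * 0.050614548 = 6630.5 m

6630.5 m


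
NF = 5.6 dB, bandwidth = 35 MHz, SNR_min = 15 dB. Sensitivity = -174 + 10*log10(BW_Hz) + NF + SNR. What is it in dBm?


10*log10(35000000.0) = 75.44
S = -174 + 75.44 + 5.6 + 15 = -78.0 dBm

-78.0 dBm


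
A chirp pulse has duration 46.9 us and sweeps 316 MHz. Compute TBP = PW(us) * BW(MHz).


TBP = 46.9 * 316 = 14820.4

14820.4


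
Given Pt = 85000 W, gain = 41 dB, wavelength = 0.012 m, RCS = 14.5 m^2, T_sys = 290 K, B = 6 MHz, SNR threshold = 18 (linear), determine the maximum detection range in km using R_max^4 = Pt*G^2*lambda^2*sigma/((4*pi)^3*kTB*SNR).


G_lin = 10^(41/10) = 12589.254118
R^4 = 85000 * 12589.254118^2 * 0.012^2 * 14.5 / ((4*pi)^3 * 1.38e-23 * 290 * 6000000.0 * 18)
R^4 = 3.27959e19 m^4
R_max = (3.27959e19)^(1/4) = 75675.4 m = 75.7 km

75.7 km


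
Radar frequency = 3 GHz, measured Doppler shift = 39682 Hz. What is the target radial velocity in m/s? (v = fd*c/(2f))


v = 39682 * 3e8 / (2 * 3000000000.0) = 1984.1 m/s

1984.1 m/s


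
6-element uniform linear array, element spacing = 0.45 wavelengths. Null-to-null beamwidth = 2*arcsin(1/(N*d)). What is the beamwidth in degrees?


1/(N*d) = 1/(6*0.45) = 0.37037
BW = 2*arcsin(0.37037) = 43.5 degrees

43.5 degrees


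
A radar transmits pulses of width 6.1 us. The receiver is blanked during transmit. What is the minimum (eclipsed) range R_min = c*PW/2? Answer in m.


R_min = 3e8 * 6.1e-6 / 2 = 915.0 m

915.0 m


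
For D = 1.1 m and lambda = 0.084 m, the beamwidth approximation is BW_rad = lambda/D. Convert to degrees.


BW_rad = 0.084 / 1.1 = 0.076364
BW_deg = 4.38 degrees

4.38 degrees


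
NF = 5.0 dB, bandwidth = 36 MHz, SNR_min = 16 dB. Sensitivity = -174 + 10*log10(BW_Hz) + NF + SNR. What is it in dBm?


10*log10(36000000.0) = 75.56
S = -174 + 75.56 + 5.0 + 16 = -77.4 dBm

-77.4 dBm


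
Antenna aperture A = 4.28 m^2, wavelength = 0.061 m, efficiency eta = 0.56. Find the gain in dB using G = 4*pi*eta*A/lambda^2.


G_linear = 4*pi*0.56*4.28/0.061^2 = 8094.35
G_dB = 10*log10(8094.35) = 39.1 dB

39.1 dB


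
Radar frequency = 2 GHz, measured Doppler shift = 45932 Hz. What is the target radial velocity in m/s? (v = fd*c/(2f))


v = 45932 * 3e8 / (2 * 2000000000.0) = 3444.9 m/s

3444.9 m/s


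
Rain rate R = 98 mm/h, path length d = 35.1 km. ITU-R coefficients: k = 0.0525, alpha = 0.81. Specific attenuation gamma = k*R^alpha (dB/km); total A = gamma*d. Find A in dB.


gamma = 0.0525 * 98^0.81 = 2.153042 dB/km
A = 2.153042 * 35.1 = 75.57 dB

75.57 dB


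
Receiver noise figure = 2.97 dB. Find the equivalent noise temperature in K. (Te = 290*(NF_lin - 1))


NF_lin = 10^(2.97/10) = 1.981527
Te = 290 * (1.981527 - 1) = 284.6 K

284.6 K


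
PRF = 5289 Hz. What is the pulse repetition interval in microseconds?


PRI = 1/5289 = 0.0001890717 s = 189.1 us

189.1 us


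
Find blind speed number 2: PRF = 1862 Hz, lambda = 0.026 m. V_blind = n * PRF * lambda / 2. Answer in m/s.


V_blind = 2 * 1862 * 0.026 / 2 = 48.4 m/s

48.4 m/s


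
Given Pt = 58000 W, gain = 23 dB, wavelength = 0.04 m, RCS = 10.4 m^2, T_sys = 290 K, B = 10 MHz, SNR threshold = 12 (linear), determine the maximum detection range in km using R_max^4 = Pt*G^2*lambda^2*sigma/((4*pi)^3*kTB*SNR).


G_lin = 10^(23/10) = 199.526231
R^4 = 58000 * 199.526231^2 * 0.04^2 * 10.4 / ((4*pi)^3 * 1.38e-23 * 290 * 10000000.0 * 12)
R^4 = 4.03175e16 m^4
R_max = (4.03175e16)^(1/4) = 14170.1 m = 14.2 km

14.2 km


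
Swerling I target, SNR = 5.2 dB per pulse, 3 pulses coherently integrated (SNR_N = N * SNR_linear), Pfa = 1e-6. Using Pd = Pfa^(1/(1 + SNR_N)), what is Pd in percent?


SNR_lin = 10^(5.2/10) = 3.31131
SNR_N = 3 * 3.31131 = 9.93393
1/(1 + SNR_N) = 1/10.93393 = 0.0914584
Pd = (1e-6)^0.0914584 = 0.28265
Pd = 28.3%

28.3%


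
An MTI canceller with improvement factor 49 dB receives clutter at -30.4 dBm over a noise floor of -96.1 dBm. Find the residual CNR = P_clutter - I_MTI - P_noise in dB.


CNR = -30.4 - 49 - (-96.1) = 16.7 dB

16.7 dB


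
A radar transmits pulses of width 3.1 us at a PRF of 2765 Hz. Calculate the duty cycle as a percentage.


DC = 3.1e-6 * 2765 * 100 = 0.86%

0.86%


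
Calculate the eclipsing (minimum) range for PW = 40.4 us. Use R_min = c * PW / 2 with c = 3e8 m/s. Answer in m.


R_min = 3e8 * 40.4e-6 / 2 = 6060.0 m

6060.0 m


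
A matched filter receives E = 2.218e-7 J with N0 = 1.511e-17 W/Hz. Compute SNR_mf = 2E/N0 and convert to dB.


SNR_lin = 2 * 2.218e-7 / 1.511e-17 = 2.936e10
SNR_dB = 10*log10(2.936e10) = 104.7 dB

104.7 dB


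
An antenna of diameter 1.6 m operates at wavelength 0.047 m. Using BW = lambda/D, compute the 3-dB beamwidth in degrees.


BW_rad = 0.047 / 1.6 = 0.029375
BW_deg = 1.68 degrees

1.68 degrees


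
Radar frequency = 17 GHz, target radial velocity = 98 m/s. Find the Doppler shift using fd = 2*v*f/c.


fd = 2 * 98 * 17000000000.0 / 3e8 = 11106.7 Hz

11106.7 Hz


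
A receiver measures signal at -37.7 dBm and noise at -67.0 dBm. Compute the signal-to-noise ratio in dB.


SNR = -37.7 - (-67.0) = 29.3 dB

29.3 dB


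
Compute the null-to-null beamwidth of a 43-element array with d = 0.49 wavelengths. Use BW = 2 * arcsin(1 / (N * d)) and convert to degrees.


1/(N*d) = 1/(43*0.49) = 0.047461
BW = 2*arcsin(0.047461) = 5.4 degrees

5.4 degrees


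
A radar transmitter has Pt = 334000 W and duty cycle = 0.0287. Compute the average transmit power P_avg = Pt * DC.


P_avg = 334000 * 0.0287 = 9585.8 W

9585.8 W


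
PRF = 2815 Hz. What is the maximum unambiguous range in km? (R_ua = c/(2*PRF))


R_ua = 3e8 / (2 * 2815) = 53286.0 m = 53.3 km

53.3 km


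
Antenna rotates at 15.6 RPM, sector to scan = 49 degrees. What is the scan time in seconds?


t = 49 / (15.6 * 360) * 60 = 0.52 s

0.52 s


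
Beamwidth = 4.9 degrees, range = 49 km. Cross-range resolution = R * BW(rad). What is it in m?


BW_rad = 0.085521133
CR = 49000 * 0.085521133 = 4190.5 m

4190.5 m


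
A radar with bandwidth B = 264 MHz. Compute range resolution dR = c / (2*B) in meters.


dR = 3e8 / (2 * 264000000.0) = 0.57 m

0.57 m


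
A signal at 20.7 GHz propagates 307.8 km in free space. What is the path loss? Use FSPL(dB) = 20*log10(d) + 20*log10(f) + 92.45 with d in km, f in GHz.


20*log10(307.8) = 49.77
20*log10(20.7) = 26.32
FSPL = 168.5 dB

168.5 dB


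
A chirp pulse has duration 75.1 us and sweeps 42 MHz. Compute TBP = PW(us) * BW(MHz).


TBP = 75.1 * 42 = 3154.2

3154.2


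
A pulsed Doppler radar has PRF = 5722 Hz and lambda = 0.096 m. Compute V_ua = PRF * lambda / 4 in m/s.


V_ua = 5722 * 0.096 / 4 = 137.3 m/s

137.3 m/s


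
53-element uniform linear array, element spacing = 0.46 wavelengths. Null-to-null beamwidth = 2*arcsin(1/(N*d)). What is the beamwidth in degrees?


1/(N*d) = 1/(53*0.46) = 0.041017
BW = 2*arcsin(0.041017) = 4.7 degrees

4.7 degrees


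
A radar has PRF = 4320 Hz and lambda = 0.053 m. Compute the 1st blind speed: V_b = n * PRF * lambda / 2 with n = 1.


V_blind = 1 * 4320 * 0.053 / 2 = 114.5 m/s

114.5 m/s


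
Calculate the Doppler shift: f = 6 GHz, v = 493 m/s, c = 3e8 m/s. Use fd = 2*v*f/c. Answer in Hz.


fd = 2 * 493 * 6000000000.0 / 3e8 = 19720.0 Hz

19720.0 Hz


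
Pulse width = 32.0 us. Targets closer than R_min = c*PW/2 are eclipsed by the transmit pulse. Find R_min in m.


R_min = 3e8 * 32.0e-6 / 2 = 4800.0 m

4800.0 m


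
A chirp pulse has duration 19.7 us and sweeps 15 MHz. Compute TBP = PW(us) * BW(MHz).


TBP = 19.7 * 15 = 295.5

295.5


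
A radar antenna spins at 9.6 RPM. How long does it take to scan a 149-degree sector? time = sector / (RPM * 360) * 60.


t = 149 / (9.6 * 360) * 60 = 2.59 s

2.59 s


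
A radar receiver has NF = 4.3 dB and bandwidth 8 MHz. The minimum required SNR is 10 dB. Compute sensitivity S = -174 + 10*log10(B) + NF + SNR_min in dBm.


10*log10(8000000.0) = 69.03
S = -174 + 69.03 + 4.3 + 10 = -90.7 dBm

-90.7 dBm


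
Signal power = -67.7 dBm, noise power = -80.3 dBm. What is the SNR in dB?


SNR = -67.7 - (-80.3) = 12.6 dB

12.6 dB


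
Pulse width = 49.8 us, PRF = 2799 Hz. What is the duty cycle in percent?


DC = 49.8e-6 * 2799 * 100 = 13.94%

13.94%


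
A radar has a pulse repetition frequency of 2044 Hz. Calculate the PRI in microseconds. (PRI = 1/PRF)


PRI = 1/2044 = 0.0004892368 s = 489.2 us

489.2 us


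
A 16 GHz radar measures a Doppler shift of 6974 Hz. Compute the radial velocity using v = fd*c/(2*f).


v = 6974 * 3e8 / (2 * 16000000000.0) = 65.4 m/s

65.4 m/s


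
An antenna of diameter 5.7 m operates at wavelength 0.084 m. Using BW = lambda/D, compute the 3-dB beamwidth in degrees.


BW_rad = 0.084 / 5.7 = 0.014737
BW_deg = 0.84 degrees

0.84 degrees


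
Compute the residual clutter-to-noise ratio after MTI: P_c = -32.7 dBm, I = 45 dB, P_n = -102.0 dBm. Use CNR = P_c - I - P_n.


CNR = -32.7 - 45 - (-102.0) = 24.3 dB

24.3 dB


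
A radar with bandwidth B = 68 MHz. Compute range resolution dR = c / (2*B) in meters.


dR = 3e8 / (2 * 68000000.0) = 2.21 m

2.21 m


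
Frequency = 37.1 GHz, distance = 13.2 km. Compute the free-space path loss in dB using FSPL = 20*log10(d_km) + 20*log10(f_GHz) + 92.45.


20*log10(13.2) = 22.41
20*log10(37.1) = 31.39
FSPL = 146.2 dB

146.2 dB


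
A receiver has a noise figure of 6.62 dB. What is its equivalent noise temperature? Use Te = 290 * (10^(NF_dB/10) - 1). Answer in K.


NF_lin = 10^(6.62/10) = 4.59198
Te = 290 * (4.59198 - 1) = 1041.7 K

1041.7 K


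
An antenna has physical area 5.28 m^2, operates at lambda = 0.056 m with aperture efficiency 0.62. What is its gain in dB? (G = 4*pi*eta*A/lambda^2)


G_linear = 4*pi*0.62*5.28/0.056^2 = 13117.75
G_dB = 10*log10(13117.75) = 41.2 dB

41.2 dB


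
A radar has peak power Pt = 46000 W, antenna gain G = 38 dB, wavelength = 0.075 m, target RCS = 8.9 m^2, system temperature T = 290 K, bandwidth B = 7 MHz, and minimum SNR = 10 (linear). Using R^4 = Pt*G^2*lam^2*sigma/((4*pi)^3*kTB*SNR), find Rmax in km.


G_lin = 10^(38/10) = 6309.573445
R^4 = 46000 * 6309.573445^2 * 0.075^2 * 8.9 / ((4*pi)^3 * 1.38e-23 * 290 * 7000000.0 * 10)
R^4 = 1.64917e20 m^4
R_max = (1.64917e20)^(1/4) = 113322.6 m = 113.3 km

113.3 km


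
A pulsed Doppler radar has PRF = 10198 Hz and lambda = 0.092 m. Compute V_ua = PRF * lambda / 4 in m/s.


V_ua = 10198 * 0.092 / 4 = 234.6 m/s

234.6 m/s


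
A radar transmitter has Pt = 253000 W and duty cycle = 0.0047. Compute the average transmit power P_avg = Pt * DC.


P_avg = 253000 * 0.0047 = 1189.1 W

1189.1 W


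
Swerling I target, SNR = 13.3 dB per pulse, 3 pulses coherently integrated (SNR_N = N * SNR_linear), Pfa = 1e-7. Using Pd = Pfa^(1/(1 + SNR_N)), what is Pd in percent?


SNR_lin = 10^(13.3/10) = 21.37962
SNR_N = 3 * 21.37962 = 64.13886
1/(1 + SNR_N) = 1/65.13886 = 0.0153518
Pd = (1e-7)^0.0153518 = 0.7808
Pd = 78.1%

78.1%


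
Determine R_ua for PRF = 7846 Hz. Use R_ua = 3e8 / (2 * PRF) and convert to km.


R_ua = 3e8 / (2 * 7846) = 19118.0 m = 19.1 km

19.1 km


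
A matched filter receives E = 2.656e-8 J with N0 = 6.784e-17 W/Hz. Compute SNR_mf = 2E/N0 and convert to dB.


SNR_lin = 2 * 2.656e-8 / 6.784e-17 = 7.83e8
SNR_dB = 10*log10(7.83e8) = 88.9 dB

88.9 dB


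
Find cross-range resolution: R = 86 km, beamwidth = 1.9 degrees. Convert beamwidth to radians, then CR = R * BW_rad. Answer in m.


BW_rad = 0.033161256
CR = 86000 * 0.033161256 = 2851.9 m

2851.9 m


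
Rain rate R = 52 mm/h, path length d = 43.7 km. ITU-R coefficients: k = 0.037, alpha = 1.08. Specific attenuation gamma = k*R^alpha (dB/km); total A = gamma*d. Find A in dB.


gamma = 0.037 * 52^1.08 = 2.639279 dB/km
A = 2.639279 * 43.7 = 115.34 dB

115.34 dB


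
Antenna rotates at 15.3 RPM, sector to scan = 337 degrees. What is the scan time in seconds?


t = 337 / (15.3 * 360) * 60 = 3.67 s

3.67 s


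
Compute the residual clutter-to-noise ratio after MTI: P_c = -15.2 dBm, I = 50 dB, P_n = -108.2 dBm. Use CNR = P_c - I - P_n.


CNR = -15.2 - 50 - (-108.2) = 43.0 dB

43.0 dB


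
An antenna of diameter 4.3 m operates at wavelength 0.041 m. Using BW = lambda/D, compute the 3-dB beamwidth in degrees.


BW_rad = 0.041 / 4.3 = 0.009535
BW_deg = 0.55 degrees

0.55 degrees


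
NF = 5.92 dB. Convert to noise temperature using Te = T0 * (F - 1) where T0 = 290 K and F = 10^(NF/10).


NF_lin = 10^(5.92/10) = 3.908409
Te = 290 * (3.908409 - 1) = 843.4 K

843.4 K


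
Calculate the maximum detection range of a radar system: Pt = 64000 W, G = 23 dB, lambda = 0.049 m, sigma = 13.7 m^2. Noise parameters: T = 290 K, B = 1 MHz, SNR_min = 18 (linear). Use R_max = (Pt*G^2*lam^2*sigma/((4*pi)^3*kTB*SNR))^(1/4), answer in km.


G_lin = 10^(23/10) = 199.526231
R^4 = 64000 * 199.526231^2 * 0.049^2 * 13.7 / ((4*pi)^3 * 1.38e-23 * 290 * 1000000.0 * 18)
R^4 = 5.86291e17 m^4
R_max = (5.86291e17)^(1/4) = 27671.2 m = 27.7 km

27.7 km


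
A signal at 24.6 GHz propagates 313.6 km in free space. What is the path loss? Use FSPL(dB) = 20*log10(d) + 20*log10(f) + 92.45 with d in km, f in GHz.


20*log10(313.6) = 49.93
20*log10(24.6) = 27.82
FSPL = 170.2 dB

170.2 dB


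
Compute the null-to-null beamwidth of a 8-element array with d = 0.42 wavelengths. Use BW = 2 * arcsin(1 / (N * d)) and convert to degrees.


1/(N*d) = 1/(8*0.42) = 0.297619
BW = 2*arcsin(0.297619) = 34.6 degrees

34.6 degrees


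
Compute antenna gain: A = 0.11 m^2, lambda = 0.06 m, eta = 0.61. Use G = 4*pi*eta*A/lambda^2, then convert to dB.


G_linear = 4*pi*0.61*0.11/0.06^2 = 234.22
G_dB = 10*log10(234.22) = 23.7 dB

23.7 dB


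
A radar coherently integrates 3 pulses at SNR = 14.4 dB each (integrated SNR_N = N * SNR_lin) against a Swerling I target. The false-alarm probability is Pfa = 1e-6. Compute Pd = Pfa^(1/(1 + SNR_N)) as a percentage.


SNR_lin = 10^(14.4/10) = 27.54229
SNR_N = 3 * 27.54229 = 82.62687
1/(1 + SNR_N) = 1/83.62687 = 0.0119579
Pd = (1e-6)^0.0119579 = 0.84772
Pd = 84.8%

84.8%


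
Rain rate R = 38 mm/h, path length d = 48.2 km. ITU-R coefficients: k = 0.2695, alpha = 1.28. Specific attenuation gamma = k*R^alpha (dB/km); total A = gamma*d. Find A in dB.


gamma = 0.2695 * 38^1.28 = 28.358403 dB/km
A = 28.358403 * 48.2 = 1366.88 dB

1366.88 dB


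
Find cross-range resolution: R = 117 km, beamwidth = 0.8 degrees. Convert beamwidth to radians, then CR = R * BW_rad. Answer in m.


BW_rad = 0.013962634
CR = 117000 * 0.013962634 = 1633.6 m

1633.6 m


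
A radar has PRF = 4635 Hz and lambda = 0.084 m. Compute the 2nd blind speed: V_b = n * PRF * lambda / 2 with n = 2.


V_blind = 2 * 4635 * 0.084 / 2 = 389.3 m/s

389.3 m/s


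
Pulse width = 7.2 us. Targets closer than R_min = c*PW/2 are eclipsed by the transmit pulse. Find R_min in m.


R_min = 3e8 * 7.2e-6 / 2 = 1080.0 m

1080.0 m


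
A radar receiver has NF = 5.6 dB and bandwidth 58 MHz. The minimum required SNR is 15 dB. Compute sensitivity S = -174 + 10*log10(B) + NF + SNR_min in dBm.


10*log10(58000000.0) = 77.63
S = -174 + 77.63 + 5.6 + 15 = -75.8 dBm

-75.8 dBm


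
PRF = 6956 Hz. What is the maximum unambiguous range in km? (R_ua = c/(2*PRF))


R_ua = 3e8 / (2 * 6956) = 21564.1 m = 21.6 km

21.6 km


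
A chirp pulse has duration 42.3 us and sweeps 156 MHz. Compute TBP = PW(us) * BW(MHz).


TBP = 42.3 * 156 = 6598.8

6598.8


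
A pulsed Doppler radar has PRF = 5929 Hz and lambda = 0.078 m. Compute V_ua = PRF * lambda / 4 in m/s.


V_ua = 5929 * 0.078 / 4 = 115.6 m/s

115.6 m/s


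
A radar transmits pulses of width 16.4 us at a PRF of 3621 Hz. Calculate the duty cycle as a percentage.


DC = 16.4e-6 * 3621 * 100 = 5.94%

5.94%


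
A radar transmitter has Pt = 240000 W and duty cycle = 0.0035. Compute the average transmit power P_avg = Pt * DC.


P_avg = 240000 * 0.0035 = 840.0 W

840.0 W


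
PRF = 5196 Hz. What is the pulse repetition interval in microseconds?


PRI = 1/5196 = 0.0001924557 s = 192.5 us

192.5 us


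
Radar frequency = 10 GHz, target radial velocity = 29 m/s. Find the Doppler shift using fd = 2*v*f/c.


fd = 2 * 29 * 10000000000.0 / 3e8 = 1933.3 Hz

1933.3 Hz


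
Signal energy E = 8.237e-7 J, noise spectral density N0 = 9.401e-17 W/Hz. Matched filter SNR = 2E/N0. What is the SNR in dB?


SNR_lin = 2 * 8.237e-7 / 9.401e-17 = 1.752e10
SNR_dB = 10*log10(1.752e10) = 102.4 dB

102.4 dB


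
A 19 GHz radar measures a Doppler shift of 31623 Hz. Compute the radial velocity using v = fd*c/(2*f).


v = 31623 * 3e8 / (2 * 19000000000.0) = 249.7 m/s

249.7 m/s


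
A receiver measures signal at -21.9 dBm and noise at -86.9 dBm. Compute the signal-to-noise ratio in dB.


SNR = -21.9 - (-86.9) = 65.0 dB

65.0 dB


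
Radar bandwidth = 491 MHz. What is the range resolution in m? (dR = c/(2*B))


dR = 3e8 / (2 * 491000000.0) = 0.31 m

0.31 m


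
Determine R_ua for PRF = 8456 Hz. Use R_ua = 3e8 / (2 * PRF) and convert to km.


R_ua = 3e8 / (2 * 8456) = 17738.9 m = 17.7 km

17.7 km


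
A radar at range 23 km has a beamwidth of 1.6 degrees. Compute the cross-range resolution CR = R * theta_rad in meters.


BW_rad = 0.027925268
CR = 23000 * 0.027925268 = 642.3 m

642.3 m


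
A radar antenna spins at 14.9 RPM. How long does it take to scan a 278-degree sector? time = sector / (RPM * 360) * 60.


t = 278 / (14.9 * 360) * 60 = 3.11 s

3.11 s


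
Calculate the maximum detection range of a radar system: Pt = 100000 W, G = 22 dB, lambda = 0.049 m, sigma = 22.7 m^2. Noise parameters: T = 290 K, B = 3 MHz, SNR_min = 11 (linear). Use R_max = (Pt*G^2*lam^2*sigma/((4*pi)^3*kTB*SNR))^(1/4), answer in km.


G_lin = 10^(22/10) = 158.489319
R^4 = 100000 * 158.489319^2 * 0.049^2 * 22.7 / ((4*pi)^3 * 1.38e-23 * 290 * 3000000.0 * 11)
R^4 = 5.22393e17 m^4
R_max = (5.22393e17)^(1/4) = 26884.3 m = 26.9 km

26.9 km


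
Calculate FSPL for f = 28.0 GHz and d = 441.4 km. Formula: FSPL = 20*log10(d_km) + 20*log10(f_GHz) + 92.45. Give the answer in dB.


20*log10(441.4) = 52.9
20*log10(28.0) = 28.94
FSPL = 174.3 dB

174.3 dB


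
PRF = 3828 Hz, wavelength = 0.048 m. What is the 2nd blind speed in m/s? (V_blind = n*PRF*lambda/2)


V_blind = 2 * 3828 * 0.048 / 2 = 183.7 m/s

183.7 m/s


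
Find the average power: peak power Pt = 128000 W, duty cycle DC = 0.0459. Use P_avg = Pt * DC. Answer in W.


P_avg = 128000 * 0.0459 = 5875.2 W

5875.2 W


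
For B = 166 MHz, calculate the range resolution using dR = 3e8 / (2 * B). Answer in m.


dR = 3e8 / (2 * 166000000.0) = 0.9 m

0.9 m


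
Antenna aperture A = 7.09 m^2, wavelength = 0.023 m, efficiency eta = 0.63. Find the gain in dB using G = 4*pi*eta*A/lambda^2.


G_linear = 4*pi*0.63*7.09/0.023^2 = 106106.25
G_dB = 10*log10(106106.25) = 50.3 dB

50.3 dB


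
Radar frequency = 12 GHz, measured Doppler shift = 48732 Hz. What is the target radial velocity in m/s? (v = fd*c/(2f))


v = 48732 * 3e8 / (2 * 12000000000.0) = 609.2 m/s

609.2 m/s


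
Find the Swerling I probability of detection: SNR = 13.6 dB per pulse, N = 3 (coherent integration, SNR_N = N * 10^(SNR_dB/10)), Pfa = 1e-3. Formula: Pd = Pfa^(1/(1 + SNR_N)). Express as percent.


SNR_lin = 10^(13.6/10) = 22.90868
SNR_N = 3 * 22.90868 = 68.72604
1/(1 + SNR_N) = 1/69.72604 = 0.0143418
Pd = (1e-3)^0.0143418 = 0.90568
Pd = 90.6%

90.6%


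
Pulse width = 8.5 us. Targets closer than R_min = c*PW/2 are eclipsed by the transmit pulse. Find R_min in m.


R_min = 3e8 * 8.5e-6 / 2 = 1275.0 m

1275.0 m


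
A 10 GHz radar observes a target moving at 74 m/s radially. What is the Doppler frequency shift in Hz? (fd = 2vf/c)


fd = 2 * 74 * 10000000000.0 / 3e8 = 4933.3 Hz

4933.3 Hz


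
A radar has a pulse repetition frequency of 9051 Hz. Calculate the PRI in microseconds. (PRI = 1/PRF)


PRI = 1/9051 = 0.000110485 s = 110.5 us

110.5 us


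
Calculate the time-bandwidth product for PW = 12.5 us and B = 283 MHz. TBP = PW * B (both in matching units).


TBP = 12.5 * 283 = 3537.5

3537.5


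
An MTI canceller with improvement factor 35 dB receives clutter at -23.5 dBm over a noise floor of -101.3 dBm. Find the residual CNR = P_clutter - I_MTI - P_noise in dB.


CNR = -23.5 - 35 - (-101.3) = 42.8 dB

42.8 dB


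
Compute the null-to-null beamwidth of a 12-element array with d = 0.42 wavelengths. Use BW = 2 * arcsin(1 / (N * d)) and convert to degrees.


1/(N*d) = 1/(12*0.42) = 0.198413
BW = 2*arcsin(0.198413) = 22.9 degrees

22.9 degrees


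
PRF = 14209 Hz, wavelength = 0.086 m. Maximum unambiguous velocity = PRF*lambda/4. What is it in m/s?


V_ua = 14209 * 0.086 / 4 = 305.5 m/s

305.5 m/s


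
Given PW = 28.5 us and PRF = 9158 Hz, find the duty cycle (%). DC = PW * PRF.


DC = 28.5e-6 * 9158 * 100 = 26.1%

26.1%


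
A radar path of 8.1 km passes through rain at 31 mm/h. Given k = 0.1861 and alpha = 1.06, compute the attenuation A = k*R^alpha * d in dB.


gamma = 0.1861 * 31^1.06 = 7.089078 dB/km
A = 7.089078 * 8.1 = 57.42 dB

57.42 dB


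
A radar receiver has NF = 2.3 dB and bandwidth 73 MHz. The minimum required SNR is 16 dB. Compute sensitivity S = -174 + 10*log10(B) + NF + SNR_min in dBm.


10*log10(73000000.0) = 78.63
S = -174 + 78.63 + 2.3 + 16 = -77.1 dBm

-77.1 dBm


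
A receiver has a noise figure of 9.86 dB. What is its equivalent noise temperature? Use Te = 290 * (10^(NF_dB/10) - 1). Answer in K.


NF_lin = 10^(9.86/10) = 9.682779
Te = 290 * (9.682779 - 1) = 2518.0 K

2518.0 K


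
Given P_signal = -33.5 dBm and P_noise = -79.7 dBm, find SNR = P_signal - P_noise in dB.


SNR = -33.5 - (-79.7) = 46.2 dB

46.2 dB


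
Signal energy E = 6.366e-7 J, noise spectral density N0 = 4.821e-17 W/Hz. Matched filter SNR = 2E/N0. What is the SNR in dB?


SNR_lin = 2 * 6.366e-7 / 4.821e-17 = 2.641e10
SNR_dB = 10*log10(2.641e10) = 104.2 dB

104.2 dB


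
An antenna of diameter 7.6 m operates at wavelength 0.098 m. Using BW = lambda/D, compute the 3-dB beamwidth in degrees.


BW_rad = 0.098 / 7.6 = 0.012895
BW_deg = 0.74 degrees

0.74 degrees


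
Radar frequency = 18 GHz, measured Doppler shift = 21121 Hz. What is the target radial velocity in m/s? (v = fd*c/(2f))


v = 21121 * 3e8 / (2 * 18000000000.0) = 176.0 m/s

176.0 m/s


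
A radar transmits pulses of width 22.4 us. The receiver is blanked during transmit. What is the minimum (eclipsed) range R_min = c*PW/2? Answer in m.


R_min = 3e8 * 22.4e-6 / 2 = 3360.0 m

3360.0 m


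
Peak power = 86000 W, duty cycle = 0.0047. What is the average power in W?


P_avg = 86000 * 0.0047 = 404.2 W

404.2 W


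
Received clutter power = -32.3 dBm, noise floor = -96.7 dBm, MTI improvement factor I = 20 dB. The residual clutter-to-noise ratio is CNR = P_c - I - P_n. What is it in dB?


CNR = -32.3 - 20 - (-96.7) = 44.4 dB

44.4 dB


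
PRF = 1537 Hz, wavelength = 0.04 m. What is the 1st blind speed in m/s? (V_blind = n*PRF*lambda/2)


V_blind = 1 * 1537 * 0.04 / 2 = 30.7 m/s

30.7 m/s


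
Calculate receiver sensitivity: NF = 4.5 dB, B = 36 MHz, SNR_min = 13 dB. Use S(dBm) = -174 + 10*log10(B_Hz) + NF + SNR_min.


10*log10(36000000.0) = 75.56
S = -174 + 75.56 + 4.5 + 13 = -80.9 dBm

-80.9 dBm


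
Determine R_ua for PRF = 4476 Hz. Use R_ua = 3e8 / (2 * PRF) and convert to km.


R_ua = 3e8 / (2 * 4476) = 33512.1 m = 33.5 km

33.5 km


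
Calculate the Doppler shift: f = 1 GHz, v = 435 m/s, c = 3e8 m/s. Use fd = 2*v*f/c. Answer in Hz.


fd = 2 * 435 * 1000000000.0 / 3e8 = 2900.0 Hz

2900.0 Hz


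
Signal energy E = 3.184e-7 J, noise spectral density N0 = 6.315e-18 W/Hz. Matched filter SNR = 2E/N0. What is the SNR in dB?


SNR_lin = 2 * 3.184e-7 / 6.315e-18 = 1.008e11
SNR_dB = 10*log10(1.008e11) = 110.0 dB

110.0 dB


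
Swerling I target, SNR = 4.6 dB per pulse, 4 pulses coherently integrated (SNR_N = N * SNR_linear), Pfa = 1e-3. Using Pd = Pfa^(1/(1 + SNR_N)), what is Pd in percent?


SNR_lin = 10^(4.6/10) = 2.88403
SNR_N = 4 * 2.88403 = 11.53612
1/(1 + SNR_N) = 1/12.53612 = 0.0797695
Pd = (1e-3)^0.0797695 = 0.57636
Pd = 57.6%

57.6%


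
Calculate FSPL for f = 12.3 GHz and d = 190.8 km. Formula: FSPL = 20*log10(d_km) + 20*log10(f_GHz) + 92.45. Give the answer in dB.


20*log10(190.8) = 45.61
20*log10(12.3) = 21.8
FSPL = 159.9 dB

159.9 dB


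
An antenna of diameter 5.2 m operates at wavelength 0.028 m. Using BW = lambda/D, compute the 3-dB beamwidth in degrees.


BW_rad = 0.028 / 5.2 = 0.005385
BW_deg = 0.31 degrees

0.31 degrees


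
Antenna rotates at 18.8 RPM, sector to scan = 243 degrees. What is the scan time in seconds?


t = 243 / (18.8 * 360) * 60 = 2.15 s

2.15 s


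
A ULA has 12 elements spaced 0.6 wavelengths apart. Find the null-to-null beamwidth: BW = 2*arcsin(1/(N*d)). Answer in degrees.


1/(N*d) = 1/(12*0.6) = 0.138889
BW = 2*arcsin(0.138889) = 16.0 degrees

16.0 degrees


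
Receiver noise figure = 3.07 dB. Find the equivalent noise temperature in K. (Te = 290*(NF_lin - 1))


NF_lin = 10^(3.07/10) = 2.027683
Te = 290 * (2.027683 - 1) = 298.0 K

298.0 K


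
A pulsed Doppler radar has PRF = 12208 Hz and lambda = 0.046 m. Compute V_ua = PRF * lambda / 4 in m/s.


V_ua = 12208 * 0.046 / 4 = 140.4 m/s

140.4 m/s


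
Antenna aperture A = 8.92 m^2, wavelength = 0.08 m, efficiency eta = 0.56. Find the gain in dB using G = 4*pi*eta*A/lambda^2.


G_linear = 4*pi*0.56*8.92/0.08^2 = 9808.05
G_dB = 10*log10(9808.05) = 39.9 dB

39.9 dB


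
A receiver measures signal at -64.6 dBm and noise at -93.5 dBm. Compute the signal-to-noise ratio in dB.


SNR = -64.6 - (-93.5) = 28.9 dB

28.9 dB


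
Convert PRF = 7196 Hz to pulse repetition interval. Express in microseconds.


PRI = 1/7196 = 0.0001389661 s = 139.0 us

139.0 us


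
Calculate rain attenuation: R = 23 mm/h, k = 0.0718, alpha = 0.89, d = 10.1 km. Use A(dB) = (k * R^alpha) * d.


gamma = 0.0718 * 23^0.89 = 1.169667 dB/km
A = 1.169667 * 10.1 = 11.81 dB

11.81 dB


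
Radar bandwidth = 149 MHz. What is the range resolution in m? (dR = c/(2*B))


dR = 3e8 / (2 * 149000000.0) = 1.01 m

1.01 m


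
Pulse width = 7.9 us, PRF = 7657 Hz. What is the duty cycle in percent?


DC = 7.9e-6 * 7657 * 100 = 6.05%

6.05%


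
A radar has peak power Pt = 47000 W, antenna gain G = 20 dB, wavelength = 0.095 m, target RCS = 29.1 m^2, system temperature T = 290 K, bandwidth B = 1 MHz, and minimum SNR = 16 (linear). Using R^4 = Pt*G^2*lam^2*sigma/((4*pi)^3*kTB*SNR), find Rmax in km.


G_lin = 10^(20/10) = 100.0
R^4 = 47000 * 100.0^2 * 0.095^2 * 29.1 / ((4*pi)^3 * 1.38e-23 * 290 * 1000000.0 * 16)
R^4 = 9.7143e17 m^4
R_max = (9.7143e17)^(1/4) = 31394.4 m = 31.4 km

31.4 km


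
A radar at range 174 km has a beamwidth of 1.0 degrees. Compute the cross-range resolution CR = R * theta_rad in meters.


BW_rad = 0.017453293
CR = 174000 * 0.017453293 = 3036.9 m

3036.9 m


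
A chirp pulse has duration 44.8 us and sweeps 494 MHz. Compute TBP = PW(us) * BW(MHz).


TBP = 44.8 * 494 = 22131.2

22131.2


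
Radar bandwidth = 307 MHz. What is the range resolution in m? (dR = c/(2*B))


dR = 3e8 / (2 * 307000000.0) = 0.49 m

0.49 m


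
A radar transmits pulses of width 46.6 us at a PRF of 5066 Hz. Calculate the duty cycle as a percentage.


DC = 46.6e-6 * 5066 * 100 = 23.61%

23.61%


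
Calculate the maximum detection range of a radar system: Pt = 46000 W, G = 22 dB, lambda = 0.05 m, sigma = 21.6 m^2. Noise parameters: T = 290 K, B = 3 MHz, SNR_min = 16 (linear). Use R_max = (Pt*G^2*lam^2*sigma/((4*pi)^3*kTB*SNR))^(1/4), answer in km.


G_lin = 10^(22/10) = 158.489319
R^4 = 46000 * 158.489319^2 * 0.05^2 * 21.6 / ((4*pi)^3 * 1.38e-23 * 290 * 3000000.0 * 16)
R^4 = 1.63683e17 m^4
R_max = (1.63683e17)^(1/4) = 20114.1 m = 20.1 km

20.1 km


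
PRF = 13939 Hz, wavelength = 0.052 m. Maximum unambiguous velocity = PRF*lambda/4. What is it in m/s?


V_ua = 13939 * 0.052 / 4 = 181.2 m/s

181.2 m/s


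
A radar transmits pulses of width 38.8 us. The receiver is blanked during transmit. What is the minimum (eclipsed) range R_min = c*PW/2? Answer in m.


R_min = 3e8 * 38.8e-6 / 2 = 5820.0 m

5820.0 m


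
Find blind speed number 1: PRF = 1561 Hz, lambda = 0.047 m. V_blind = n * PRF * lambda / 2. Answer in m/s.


V_blind = 1 * 1561 * 0.047 / 2 = 36.7 m/s

36.7 m/s


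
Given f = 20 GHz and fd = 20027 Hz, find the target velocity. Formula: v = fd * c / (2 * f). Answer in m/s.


v = 20027 * 3e8 / (2 * 20000000000.0) = 150.2 m/s

150.2 m/s


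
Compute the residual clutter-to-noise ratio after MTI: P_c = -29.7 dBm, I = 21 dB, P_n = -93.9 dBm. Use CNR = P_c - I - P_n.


CNR = -29.7 - 21 - (-93.9) = 43.2 dB

43.2 dB


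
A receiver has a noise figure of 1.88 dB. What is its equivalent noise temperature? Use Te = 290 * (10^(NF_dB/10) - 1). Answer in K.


NF_lin = 10^(1.88/10) = 1.5417
Te = 290 * (1.5417 - 1) = 157.1 K

157.1 K


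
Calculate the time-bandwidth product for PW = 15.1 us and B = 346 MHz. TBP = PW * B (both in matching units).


TBP = 15.1 * 346 = 5224.6

5224.6


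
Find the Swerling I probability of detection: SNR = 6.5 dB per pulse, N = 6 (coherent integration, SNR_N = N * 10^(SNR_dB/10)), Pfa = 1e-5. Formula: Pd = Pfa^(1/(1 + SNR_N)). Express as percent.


SNR_lin = 10^(6.5/10) = 4.46684
SNR_N = 6 * 4.46684 = 26.80104
1/(1 + SNR_N) = 1/27.80104 = 0.0359699
Pd = (1e-5)^0.0359699 = 0.66092
Pd = 66.1%

66.1%


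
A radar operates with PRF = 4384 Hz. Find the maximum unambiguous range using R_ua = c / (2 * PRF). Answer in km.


R_ua = 3e8 / (2 * 4384) = 34215.3 m = 34.2 km

34.2 km


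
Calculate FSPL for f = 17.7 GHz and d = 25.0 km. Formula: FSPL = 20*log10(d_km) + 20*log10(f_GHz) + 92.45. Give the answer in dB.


20*log10(25.0) = 27.96
20*log10(17.7) = 24.96
FSPL = 145.4 dB

145.4 dB


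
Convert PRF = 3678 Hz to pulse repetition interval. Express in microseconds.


PRI = 1/3678 = 0.0002718869 s = 271.9 us

271.9 us


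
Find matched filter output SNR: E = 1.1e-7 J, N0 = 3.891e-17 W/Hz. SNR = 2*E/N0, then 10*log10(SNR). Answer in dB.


SNR_lin = 2 * 1.1e-7 / 3.891e-17 = 5.654e9
SNR_dB = 10*log10(5.654e9) = 97.5 dB

97.5 dB


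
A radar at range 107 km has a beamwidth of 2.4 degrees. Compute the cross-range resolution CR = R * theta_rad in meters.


BW_rad = 0.041887902
CR = 107000 * 0.041887902 = 4482.0 m

4482.0 m


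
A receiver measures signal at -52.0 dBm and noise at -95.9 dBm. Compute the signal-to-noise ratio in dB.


SNR = -52.0 - (-95.9) = 43.9 dB

43.9 dB


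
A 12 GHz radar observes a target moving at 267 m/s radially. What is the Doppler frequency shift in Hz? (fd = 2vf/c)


fd = 2 * 267 * 12000000000.0 / 3e8 = 21360.0 Hz

21360.0 Hz


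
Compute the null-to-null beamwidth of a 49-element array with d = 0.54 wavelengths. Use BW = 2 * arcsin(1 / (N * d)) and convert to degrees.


1/(N*d) = 1/(49*0.54) = 0.037793
BW = 2*arcsin(0.037793) = 4.3 degrees

4.3 degrees


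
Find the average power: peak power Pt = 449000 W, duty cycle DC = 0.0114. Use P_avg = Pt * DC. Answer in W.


P_avg = 449000 * 0.0114 = 5118.6 W

5118.6 W


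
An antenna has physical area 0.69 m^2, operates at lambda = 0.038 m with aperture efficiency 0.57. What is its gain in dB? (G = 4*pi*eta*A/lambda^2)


G_linear = 4*pi*0.57*0.69/0.038^2 = 3422.68
G_dB = 10*log10(3422.68) = 35.3 dB

35.3 dB


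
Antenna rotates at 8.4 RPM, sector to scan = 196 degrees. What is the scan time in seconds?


t = 196 / (8.4 * 360) * 60 = 3.89 s

3.89 s


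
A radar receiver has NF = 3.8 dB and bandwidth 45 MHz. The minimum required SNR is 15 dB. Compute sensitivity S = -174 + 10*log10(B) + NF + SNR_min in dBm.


10*log10(45000000.0) = 76.53
S = -174 + 76.53 + 3.8 + 15 = -78.7 dBm

-78.7 dBm


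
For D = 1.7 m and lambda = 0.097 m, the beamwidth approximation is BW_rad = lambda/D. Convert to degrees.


BW_rad = 0.097 / 1.7 = 0.057059
BW_deg = 3.27 degrees

3.27 degrees


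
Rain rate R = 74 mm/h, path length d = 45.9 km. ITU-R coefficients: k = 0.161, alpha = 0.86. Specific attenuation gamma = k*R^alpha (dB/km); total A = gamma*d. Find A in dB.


gamma = 0.161 * 74^0.86 = 6.521765 dB/km
A = 6.521765 * 45.9 = 299.35 dB

299.35 dB


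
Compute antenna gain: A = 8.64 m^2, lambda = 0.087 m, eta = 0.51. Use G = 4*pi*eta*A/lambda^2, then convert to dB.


G_linear = 4*pi*0.51*8.64/0.087^2 = 7315.69
G_dB = 10*log10(7315.69) = 38.6 dB

38.6 dB


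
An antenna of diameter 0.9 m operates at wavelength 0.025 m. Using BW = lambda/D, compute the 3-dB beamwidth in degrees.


BW_rad = 0.025 / 0.9 = 0.027778
BW_deg = 1.59 degrees

1.59 degrees


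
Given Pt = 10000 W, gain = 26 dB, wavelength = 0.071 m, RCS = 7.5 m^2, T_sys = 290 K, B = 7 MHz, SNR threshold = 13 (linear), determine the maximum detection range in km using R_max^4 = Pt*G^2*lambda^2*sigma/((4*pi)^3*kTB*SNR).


G_lin = 10^(26/10) = 398.107171
R^4 = 10000 * 398.107171^2 * 0.071^2 * 7.5 / ((4*pi)^3 * 1.38e-23 * 290 * 7000000.0 * 13)
R^4 = 8.29144e16 m^4
R_max = (8.29144e16)^(1/4) = 16969.0 m = 17.0 km

17.0 km


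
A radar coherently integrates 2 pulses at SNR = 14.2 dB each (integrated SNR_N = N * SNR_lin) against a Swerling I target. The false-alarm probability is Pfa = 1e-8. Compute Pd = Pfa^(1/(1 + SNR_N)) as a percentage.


SNR_lin = 10^(14.2/10) = 26.30268
SNR_N = 2 * 26.30268 = 52.60536
1/(1 + SNR_N) = 1/53.60536 = 0.0186549
Pd = (1e-8)^0.0186549 = 0.70919
Pd = 70.9%

70.9%


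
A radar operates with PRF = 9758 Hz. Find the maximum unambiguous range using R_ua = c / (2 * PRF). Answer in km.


R_ua = 3e8 / (2 * 9758) = 15372.0 m = 15.4 km

15.4 km


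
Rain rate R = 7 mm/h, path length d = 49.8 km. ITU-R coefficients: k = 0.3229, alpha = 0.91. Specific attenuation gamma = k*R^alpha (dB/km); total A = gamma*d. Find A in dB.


gamma = 0.3229 * 7^0.91 = 1.897174 dB/km
A = 1.897174 * 49.8 = 94.48 dB

94.48 dB


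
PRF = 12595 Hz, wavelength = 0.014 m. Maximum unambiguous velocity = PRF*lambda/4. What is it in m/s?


V_ua = 12595 * 0.014 / 4 = 44.1 m/s

44.1 m/s


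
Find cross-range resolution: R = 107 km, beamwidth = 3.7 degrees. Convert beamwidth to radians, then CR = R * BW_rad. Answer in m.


BW_rad = 0.064577182
CR = 107000 * 0.064577182 = 6909.8 m

6909.8 m


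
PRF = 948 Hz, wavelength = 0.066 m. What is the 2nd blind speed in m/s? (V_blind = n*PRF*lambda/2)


V_blind = 2 * 948 * 0.066 / 2 = 62.6 m/s

62.6 m/s


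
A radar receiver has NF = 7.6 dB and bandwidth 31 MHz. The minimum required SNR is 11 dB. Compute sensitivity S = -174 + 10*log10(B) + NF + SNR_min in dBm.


10*log10(31000000.0) = 74.91
S = -174 + 74.91 + 7.6 + 11 = -80.5 dBm

-80.5 dBm


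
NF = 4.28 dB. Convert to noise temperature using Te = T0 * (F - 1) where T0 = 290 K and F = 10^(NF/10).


NF_lin = 10^(4.28/10) = 2.679168
Te = 290 * (2.679168 - 1) = 487.0 K

487.0 K


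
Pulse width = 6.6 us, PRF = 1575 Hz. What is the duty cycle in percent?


DC = 6.6e-6 * 1575 * 100 = 1.04%

1.04%


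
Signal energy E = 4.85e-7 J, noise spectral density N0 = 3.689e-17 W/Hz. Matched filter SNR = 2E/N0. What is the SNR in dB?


SNR_lin = 2 * 4.85e-7 / 3.689e-17 = 2.629e10
SNR_dB = 10*log10(2.629e10) = 104.2 dB

104.2 dB


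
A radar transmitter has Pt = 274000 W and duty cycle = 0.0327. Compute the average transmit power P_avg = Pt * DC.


P_avg = 274000 * 0.0327 = 8959.8 W

8959.8 W


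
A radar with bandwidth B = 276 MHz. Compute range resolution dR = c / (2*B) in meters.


dR = 3e8 / (2 * 276000000.0) = 0.54 m

0.54 m


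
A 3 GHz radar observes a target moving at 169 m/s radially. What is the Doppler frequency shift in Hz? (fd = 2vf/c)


fd = 2 * 169 * 3000000000.0 / 3e8 = 3380.0 Hz

3380.0 Hz


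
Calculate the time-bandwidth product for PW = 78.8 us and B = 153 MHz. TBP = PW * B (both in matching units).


TBP = 78.8 * 153 = 12056.4

12056.4


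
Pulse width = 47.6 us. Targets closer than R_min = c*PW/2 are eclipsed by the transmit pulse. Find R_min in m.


R_min = 3e8 * 47.6e-6 / 2 = 7140.0 m

7140.0 m


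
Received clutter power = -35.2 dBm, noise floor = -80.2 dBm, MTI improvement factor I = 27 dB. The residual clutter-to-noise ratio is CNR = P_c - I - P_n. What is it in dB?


CNR = -35.2 - 27 - (-80.2) = 18.0 dB

18.0 dB


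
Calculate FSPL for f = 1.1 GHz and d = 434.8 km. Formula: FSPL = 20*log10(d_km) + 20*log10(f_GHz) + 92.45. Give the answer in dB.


20*log10(434.8) = 52.77
20*log10(1.1) = 0.83
FSPL = 146.0 dB

146.0 dB


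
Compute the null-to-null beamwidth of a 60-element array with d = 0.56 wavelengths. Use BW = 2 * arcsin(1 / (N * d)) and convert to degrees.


1/(N*d) = 1/(60*0.56) = 0.029762
BW = 2*arcsin(0.029762) = 3.4 degrees

3.4 degrees


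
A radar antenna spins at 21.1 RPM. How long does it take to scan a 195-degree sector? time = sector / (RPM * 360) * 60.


t = 195 / (21.1 * 360) * 60 = 1.54 s

1.54 s


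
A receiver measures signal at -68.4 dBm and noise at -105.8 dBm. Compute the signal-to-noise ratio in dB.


SNR = -68.4 - (-105.8) = 37.4 dB

37.4 dB


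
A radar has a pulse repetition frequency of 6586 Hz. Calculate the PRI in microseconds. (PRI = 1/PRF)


PRI = 1/6586 = 0.0001518372 s = 151.8 us

151.8 us


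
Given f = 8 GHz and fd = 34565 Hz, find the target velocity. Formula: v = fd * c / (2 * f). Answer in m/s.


v = 34565 * 3e8 / (2 * 8000000000.0) = 648.1 m/s

648.1 m/s


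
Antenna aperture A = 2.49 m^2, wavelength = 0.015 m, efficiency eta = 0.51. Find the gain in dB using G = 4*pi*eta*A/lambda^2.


G_linear = 4*pi*0.51*2.49/0.015^2 = 70924.6
G_dB = 10*log10(70924.6) = 48.5 dB

48.5 dB


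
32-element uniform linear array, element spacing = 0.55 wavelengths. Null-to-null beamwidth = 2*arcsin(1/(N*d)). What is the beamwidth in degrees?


1/(N*d) = 1/(32*0.55) = 0.056818
BW = 2*arcsin(0.056818) = 6.5 degrees

6.5 degrees


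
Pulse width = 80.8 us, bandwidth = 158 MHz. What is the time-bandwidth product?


TBP = 80.8 * 158 = 12766.4

12766.4


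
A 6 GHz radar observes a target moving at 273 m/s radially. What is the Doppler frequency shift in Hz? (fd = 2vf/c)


fd = 2 * 273 * 6000000000.0 / 3e8 = 10920.0 Hz

10920.0 Hz


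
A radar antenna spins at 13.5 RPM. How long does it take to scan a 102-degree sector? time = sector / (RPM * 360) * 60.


t = 102 / (13.5 * 360) * 60 = 1.26 s

1.26 s


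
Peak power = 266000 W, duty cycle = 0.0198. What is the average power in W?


P_avg = 266000 * 0.0198 = 5266.8 W

5266.8 W


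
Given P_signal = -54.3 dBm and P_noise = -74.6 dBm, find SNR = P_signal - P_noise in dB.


SNR = -54.3 - (-74.6) = 20.3 dB

20.3 dB
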